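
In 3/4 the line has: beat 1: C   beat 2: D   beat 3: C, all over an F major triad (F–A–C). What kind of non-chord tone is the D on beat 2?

Upper neighbor tone.

The harmony at that moment is F major triad (F, A, C); D is not a chord tone.
It is approached by step up from C and left by step down to C.
Step away and step back to the same note — a neighbor tone (upper neighbor).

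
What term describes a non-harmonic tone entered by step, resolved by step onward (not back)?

Approach: by step. Departure: by step, continuing in the same direction.
Stepwise on both sides with no change of direction means the note fills in the space between two different chord tones — a passing tone. (Had it turned back to its starting note it would be a neighbor tone instead.)

Passing tone.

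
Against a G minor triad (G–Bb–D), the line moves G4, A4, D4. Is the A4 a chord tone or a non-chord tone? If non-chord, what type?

The harmony at that moment is G minor triad (G, Bb, D); A4 is not a chord tone.
It is approached by step up from G4 and left by leap down to D4.
Step in, leap out — an escape tone.

Non-chord tone — an escape tone.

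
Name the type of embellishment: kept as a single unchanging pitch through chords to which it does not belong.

Pedal tone.

Approach: none. Departure: none — a single pitch is sustained while the chords change around it, passing through harmonies that do not contain it.
No melodic motion at all; the dissonance is created entirely by the moving harmonies against the stationary note — a pedal tone (pedal point).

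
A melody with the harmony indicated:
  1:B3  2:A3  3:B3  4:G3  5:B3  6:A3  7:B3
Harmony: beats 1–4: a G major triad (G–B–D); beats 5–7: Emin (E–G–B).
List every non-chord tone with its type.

The harmony at that moment is G major triad (G, B, D); A3 is not a chord tone.
It is approached by step down from B3 and left by step up to B3.
Step away and step back to the same note — a neighbor tone (lower neighbor).
The harmony at that moment is E minor triad (E, G, B); A3 is not a chord tone.
It is approached by step down from B3 and left by step up to B3.
Step away and step back to the same note — a neighbor tone (lower neighbor).

A3 (beat 2) — neighbor tone; A3 (beat 6) — neighbor tone.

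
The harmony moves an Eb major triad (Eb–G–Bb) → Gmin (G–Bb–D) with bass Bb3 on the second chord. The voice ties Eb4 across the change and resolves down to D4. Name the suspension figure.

4–3 suspension.

At the second chord the bass is Bb3. The suspended Eb4 lies a fourth above the bass; after resolving down by step to D4, the interval above the bass becomes a third.
Suspension figures are named by those two intervals: 4–3.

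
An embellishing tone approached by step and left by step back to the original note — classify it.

Neighbor tone.

Approach: by step. Departure: by step in the opposite direction, back to the starting pitch.
Stepwise on both sides but reversing to return to the same chord tone — a neighbor tone. (Had it continued onward in the same direction it would be a passing tone instead.)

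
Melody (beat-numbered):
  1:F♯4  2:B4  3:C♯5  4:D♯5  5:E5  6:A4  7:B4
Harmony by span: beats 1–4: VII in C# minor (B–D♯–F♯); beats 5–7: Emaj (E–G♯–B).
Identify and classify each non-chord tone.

C♯5 (beat 3) — passing tone; A4 (beat 6) — appoggiatura.

The harmony at that moment is B major triad (B, D♯, F♯); C♯5 is not a chord tone.
It is approached by step up from B4 and left by step up to D♯5.
Step in, step out in the same direction — a passing tone.
The harmony at that moment is E major triad (E, G♯, B); A4 is not a chord tone.
It is approached by leap down from E5 and left by step up to B4.
Leap in, step out — an appoggiatura.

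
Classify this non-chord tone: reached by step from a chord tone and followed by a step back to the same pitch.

Approach: by step. Departure: by step in the opposite direction, back to the starting pitch.
Stepwise on both sides but reversing to return to the same chord tone — a neighbor tone. (Had it continued onward in the same direction it would be a passing tone instead.)

Neighbor tone.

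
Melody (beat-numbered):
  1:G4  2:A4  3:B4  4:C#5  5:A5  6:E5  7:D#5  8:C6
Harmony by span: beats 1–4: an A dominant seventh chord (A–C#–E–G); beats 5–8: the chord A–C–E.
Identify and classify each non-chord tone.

The harmony at that moment is A dominant seventh chord (A, C#, E, G); B4 is not a chord tone.
It is approached by step up from A4 and left by step up to C#5.
Step in, step out in the same direction — a passing tone.
The harmony at that moment is A minor triad (A, C, E); D#5 is not a chord tone.
It is approached by step down from E5 and left by leap up to C6.
Step in, leap out — an escape tone.

B4 (beat 3) — passing tone; D#5 (beat 7) — escape tone.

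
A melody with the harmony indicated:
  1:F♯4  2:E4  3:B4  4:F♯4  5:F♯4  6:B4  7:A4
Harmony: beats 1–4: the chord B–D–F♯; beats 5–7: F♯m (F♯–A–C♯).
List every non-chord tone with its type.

The harmony at that moment is B minor triad (B, D, F♯); E4 is not a chord tone.
It is approached by step down from F♯4 and left by leap up to B4.
Step in, leap out — an escape tone.
The harmony at that moment is F♯ minor triad (F♯, A, C♯); B4 is not a chord tone.
It is approached by leap up from F♯4 and left by step down to A4.
Leap in, step out — an appoggiatura.

E4 (beat 2) — escape tone; B4 (beat 6) — appoggiatura.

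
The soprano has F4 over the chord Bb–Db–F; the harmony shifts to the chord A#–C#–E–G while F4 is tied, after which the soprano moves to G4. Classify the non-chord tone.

F4 is a retardation.

The harmony at that moment is A# diminished seventh chord (A#, C#, E, G); F4 is not a chord tone.
It is held over (the same pitch as the preceding F4) and left by step up to G4.
Held over from the previous chord and resolving up by step — a retardation.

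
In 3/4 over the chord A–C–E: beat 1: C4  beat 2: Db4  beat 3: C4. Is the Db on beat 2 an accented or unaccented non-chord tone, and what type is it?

The harmony at that moment is A minor triad (A, C, E); Db4 is not a chord tone.
It is approached by step up from C4 and left by step down to C4.
Step away and step back to the same note — a neighbor tone (upper neighbor).
It falls on a weak beat, so it is unaccented.

Unaccented neighbor tone.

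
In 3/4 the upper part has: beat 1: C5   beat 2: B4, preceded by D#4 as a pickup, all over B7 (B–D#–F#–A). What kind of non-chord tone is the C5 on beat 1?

The harmony at that moment is B dominant seventh chord (B, D#, F#, A); C5 is not a chord tone.
It is approached by leap up from D#4 and left by step down to B4.
Leap in, step out, metrically accented — an appoggiatura.

Appoggiatura.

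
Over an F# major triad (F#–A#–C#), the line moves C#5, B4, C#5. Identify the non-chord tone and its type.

B4 is a neighbor tone.

The harmony at that moment is F# major triad (F#, A#, C#); B4 is not a chord tone.
It is approached by step down from C#5 and left by step up to C#5.
Step away and step back to the same note — a neighbor tone (lower neighbor).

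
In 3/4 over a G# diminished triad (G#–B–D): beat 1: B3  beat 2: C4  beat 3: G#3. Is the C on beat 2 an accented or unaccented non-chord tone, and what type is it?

The harmony at that moment is G# diminished triad (G#, B, D); C4 is not a chord tone.
It is approached by step up from B3 and left by leap down to G#3.
Step in, leap out — an escape tone.
It falls on a weak beat, so it is unaccented.

Unaccented escape tone.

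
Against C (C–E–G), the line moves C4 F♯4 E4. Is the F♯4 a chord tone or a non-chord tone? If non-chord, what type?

Non-chord tone — an appoggiatura.

The harmony at that moment is C major triad (C, E, G); F♯4 is not a chord tone.
It is approached by leap up from C4 and left by step down to E4.
Leap in, step out — an appoggiatura.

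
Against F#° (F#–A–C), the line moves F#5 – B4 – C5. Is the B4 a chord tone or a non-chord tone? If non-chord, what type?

Non-chord tone — an appoggiatura.

The harmony at that moment is F# diminished triad (F#, A, C); B4 is not a chord tone.
It is approached by leap down from F#5 and left by step up to C5.
Leap in, step out — an appoggiatura.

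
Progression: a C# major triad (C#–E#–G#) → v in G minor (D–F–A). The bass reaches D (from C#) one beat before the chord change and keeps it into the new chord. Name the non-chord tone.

D is an anticipation.

The harmony at that moment is C# major triad (C#, E#, G#); D is not a chord tone.
It is approached by step up from C# and then sustained as the same pitch into the next harmony.
Arriving early and becoming a chord tone when the harmony changes — an anticipation.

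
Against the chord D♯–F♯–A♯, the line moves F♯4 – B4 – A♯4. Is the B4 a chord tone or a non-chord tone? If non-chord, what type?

The harmony at that moment is D♯ minor triad (D♯, F♯, A♯); B4 is not a chord tone.
It is approached by leap up from F♯4 and left by step down to A♯4.
Leap in, step out — an appoggiatura.

Non-chord tone — an appoggiatura.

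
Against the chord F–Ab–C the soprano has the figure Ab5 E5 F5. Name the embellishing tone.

E5 is an appoggiatura.

The harmony at that moment is F minor triad (F, Ab, C); E5 is not a chord tone.
It is approached by leap down from Ab5 and left by step up to F5.
Leap in, step out — an appoggiatura.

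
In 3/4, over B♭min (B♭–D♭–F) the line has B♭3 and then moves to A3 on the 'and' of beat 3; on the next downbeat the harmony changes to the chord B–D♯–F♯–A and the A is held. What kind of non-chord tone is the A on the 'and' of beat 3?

The harmony at that moment is B♭ minor triad (B♭, D♭, F); A3 is not a chord tone.
It is approached by step down from B♭3 and then sustained as the same pitch into the next harmony.
Arriving early and becoming a chord tone when the harmony changes — an anticipation.

Anticipation.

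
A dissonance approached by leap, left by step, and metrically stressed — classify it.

Appoggiatura.

Approach: by leap. Departure: by step. Metric position: strong.
Leap in, step out, in a metrically strong position — an appoggiatura. (It is the mirror image of the escape tone, which steps in and leaps out from a weak position.)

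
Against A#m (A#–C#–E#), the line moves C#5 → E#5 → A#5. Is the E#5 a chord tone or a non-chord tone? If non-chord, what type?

A# minor triad contains A#, C#, E#; E# is the fifth, so it is a chord tone.

Chord tone (the fifth of A# minor triad).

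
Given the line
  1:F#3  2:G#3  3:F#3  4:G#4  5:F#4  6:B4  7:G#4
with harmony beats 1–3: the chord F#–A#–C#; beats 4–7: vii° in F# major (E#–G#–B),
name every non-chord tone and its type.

G#3 (beat 2) — neighbor tone; F#4 (beat 5) — escape tone.

The harmony at that moment is F# major triad (F#, A#, C#); G#3 is not a chord tone.
It is approached by step up from F#3 and left by step down to F#3.
Step away and step back to the same note — a neighbor tone (upper neighbor).
The harmony at that moment is E# diminished triad (E#, G#, B); F#4 is not a chord tone.
It is approached by step down from G#4 and left by leap up to B4.
Step in, leap out — an escape tone.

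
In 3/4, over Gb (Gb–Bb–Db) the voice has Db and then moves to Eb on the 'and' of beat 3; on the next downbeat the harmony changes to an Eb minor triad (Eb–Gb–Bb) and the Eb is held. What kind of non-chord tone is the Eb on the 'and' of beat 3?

Anticipation.

The harmony at that moment is Gb major triad (Gb, Bb, Db); Eb is not a chord tone.
It is approached by step up from Db and then sustained as the same pitch into the next harmony.
Arriving early and becoming a chord tone when the harmony changes — an anticipation.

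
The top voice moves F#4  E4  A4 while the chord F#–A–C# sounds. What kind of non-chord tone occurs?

The harmony at that moment is F# minor triad (F#, A, C#); E4 is not a chord tone.
It is approached by step down from F#4 and left by leap up to A4.
Step in, leap out — an escape tone.

E4 is an escape tone.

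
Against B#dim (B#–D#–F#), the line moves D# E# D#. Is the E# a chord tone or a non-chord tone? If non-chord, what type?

The harmony at that moment is B# diminished triad (B#, D#, F#); E# is not a chord tone.
It is approached by step up from D# and left by step down to D#.
Step away and step back to the same note — a neighbor tone (upper neighbor).

Non-chord tone — a neighbor tone.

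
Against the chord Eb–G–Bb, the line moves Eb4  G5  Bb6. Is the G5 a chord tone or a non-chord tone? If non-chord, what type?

Chord tone (the third of Eb major triad).

Eb major triad contains Eb, G, Bb; G is the third, so it is a chord tone.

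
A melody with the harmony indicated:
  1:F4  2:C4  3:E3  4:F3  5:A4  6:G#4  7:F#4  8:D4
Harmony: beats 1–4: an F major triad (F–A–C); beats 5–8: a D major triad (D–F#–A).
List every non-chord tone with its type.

E3 (beat 3) — appoggiatura; G#4 (beat 6) — passing tone.

The harmony at that moment is F major triad (F, A, C); E3 is not a chord tone.
It is approached by leap down from C4 and left by step up to F3.
Leap in, step out — an appoggiatura.
The harmony at that moment is D major triad (D, F#, A); G#4 is not a chord tone.
It is approached by step down from A4 and left by step down to F#4.
Step in, step out in the same direction — a passing tone.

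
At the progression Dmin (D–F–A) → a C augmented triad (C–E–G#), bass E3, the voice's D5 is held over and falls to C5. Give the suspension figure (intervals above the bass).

7–6 suspension.

At the second chord the bass is E3. The suspended D5 lies a seventh above the bass; after resolving down by step to C5, the interval above the bass becomes a sixth.
Suspension figures are named by those two intervals: 7–6.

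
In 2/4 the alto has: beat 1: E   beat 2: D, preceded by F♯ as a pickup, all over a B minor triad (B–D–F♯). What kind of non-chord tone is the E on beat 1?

Passing tone.

The harmony at that moment is B minor triad (B, D, F♯); E is not a chord tone.
It is approached by step down from F♯ and left by step down to D.
Step in, step out in the same direction — a passing tone.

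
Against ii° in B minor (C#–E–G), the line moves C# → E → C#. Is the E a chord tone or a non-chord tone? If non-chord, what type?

Chord tone (the third of C# diminished triad).

C# diminished triad contains C#, E, G; E is the third, so it is a chord tone.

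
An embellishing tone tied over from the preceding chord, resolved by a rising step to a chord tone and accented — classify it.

Approach: by preparation — the pitch is first a chord tone, then held (tied or repeated) while the harmony changes under it. Departure: up by step. Metric position: strong.
A prepared dissonance that resolves upward by step — a retardation. (The same figure resolving downward would be a suspension.)

Retardation.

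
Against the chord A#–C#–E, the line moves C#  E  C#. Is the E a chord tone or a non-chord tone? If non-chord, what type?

Chord tone (the fifth of A# diminished triad).

A# diminished triad contains A#, C#, E; E is the fifth, so it is a chord tone.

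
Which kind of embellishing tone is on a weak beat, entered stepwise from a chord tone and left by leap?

Escape tone.

Approach: by step. Departure: by leap. Metric position: weak.
Step in, leap out, from a weak position — an escape tone (échappée). (It is the mirror image of the appoggiatura, which leaps in and steps out on a strong beat.)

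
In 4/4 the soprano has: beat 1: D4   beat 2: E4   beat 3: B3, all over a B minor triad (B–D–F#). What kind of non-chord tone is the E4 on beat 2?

Escape tone.

The harmony at that moment is B minor triad (B, D, F#); E4 is not a chord tone.
It is approached by step up from D4 and left by leap down to B3.
Step in, leap out, on a weak beat — an escape tone.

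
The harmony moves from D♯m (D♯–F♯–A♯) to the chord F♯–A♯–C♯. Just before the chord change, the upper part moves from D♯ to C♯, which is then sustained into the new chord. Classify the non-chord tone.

C♯ is an anticipation.

The harmony at that moment is D♯ minor triad (D♯, F♯, A♯); C♯ is not a chord tone.
It is approached by step down from D♯ and then sustained as the same pitch into the next harmony.
Arriving early and becoming a chord tone when the harmony changes — an anticipation.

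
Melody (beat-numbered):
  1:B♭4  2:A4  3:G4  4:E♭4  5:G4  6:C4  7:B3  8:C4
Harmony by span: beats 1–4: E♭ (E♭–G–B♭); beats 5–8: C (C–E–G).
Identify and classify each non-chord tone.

The harmony at that moment is E♭ major triad (E♭, G, B♭); A4 is not a chord tone.
It is approached by step down from B♭4 and left by step down to G4.
Step in, step out in the same direction — a passing tone.
The harmony at that moment is C major triad (C, E, G); B3 is not a chord tone.
It is approached by step down from C4 and left by step up to C4.
Step away and step back to the same note — a neighbor tone (lower neighbor).

A4 (beat 2) — passing tone; B3 (beat 7) — neighbor tone.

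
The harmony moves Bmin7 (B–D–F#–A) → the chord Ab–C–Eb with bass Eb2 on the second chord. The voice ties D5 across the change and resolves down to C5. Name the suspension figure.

7–6 suspension.

At the second chord the bass is Eb2. The suspended D5 lies a seventh above the bass; after resolving down by step to C5, the interval above the bass becomes a sixth.
Suspension figures are named by those two intervals: 7–6.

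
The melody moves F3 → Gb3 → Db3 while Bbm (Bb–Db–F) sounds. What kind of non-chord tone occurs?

Gb3 is an escape tone.

The harmony at that moment is Bb minor triad (Bb, Db, F); Gb3 is not a chord tone.
It is approached by step up from F3 and left by leap down to Db3.
Step in, leap out — an escape tone.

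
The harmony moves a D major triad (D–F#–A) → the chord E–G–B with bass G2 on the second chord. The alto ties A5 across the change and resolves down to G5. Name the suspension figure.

9–8 suspension.

At the second chord the bass is G2. The suspended A5 lies a ninth above the bass; after resolving down by step to G5, the interval above the bass becomes an octave.
Suspension figures are named by those two intervals: 9–8.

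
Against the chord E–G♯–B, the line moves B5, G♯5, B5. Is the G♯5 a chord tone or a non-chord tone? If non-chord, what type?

Chord tone (the third of E major triad).

E major triad contains E, G♯, B; G♯ is the third, so it is a chord tone.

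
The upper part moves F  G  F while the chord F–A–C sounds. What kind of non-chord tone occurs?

The harmony at that moment is F major triad (F, A, C); G is not a chord tone.
It is approached by step up from F and left by step down to F.
Step away and step back to the same note — a neighbor tone (upper neighbor).

G is a neighbor tone.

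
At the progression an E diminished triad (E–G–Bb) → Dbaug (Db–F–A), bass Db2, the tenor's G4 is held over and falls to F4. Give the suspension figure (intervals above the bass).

4–3 suspension.

At the second chord the bass is Db2. The suspended G4 lies a fourth above the bass; after resolving down by step to F4, the interval above the bass becomes a third.
Suspension figures are named by those two intervals: 4–3.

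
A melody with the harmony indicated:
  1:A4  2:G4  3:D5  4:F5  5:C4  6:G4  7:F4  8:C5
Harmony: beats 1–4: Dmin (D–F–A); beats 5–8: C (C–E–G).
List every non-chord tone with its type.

The harmony at that moment is D minor triad (D, F, A); G4 is not a chord tone.
It is approached by step down from A4 and left by leap up to D5.
Step in, leap out — an escape tone.
The harmony at that moment is C major triad (C, E, G); F4 is not a chord tone.
It is approached by step down from G4 and left by leap up to C5.
Step in, leap out — an escape tone.

G4 (beat 2) — escape tone; F4 (beat 7) — escape tone.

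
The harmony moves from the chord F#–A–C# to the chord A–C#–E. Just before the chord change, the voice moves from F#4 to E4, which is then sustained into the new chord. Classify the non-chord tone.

The harmony at that moment is F# minor triad (F#, A, C#); E4 is not a chord tone.
It is approached by step down from F#4 and then sustained as the same pitch into the next harmony.
Arriving early and becoming a chord tone when the harmony changes — an anticipation.

E4 is an anticipation.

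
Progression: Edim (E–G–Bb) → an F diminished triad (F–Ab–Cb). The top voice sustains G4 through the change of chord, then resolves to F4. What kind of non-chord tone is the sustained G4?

G4 is a suspension.

The harmony at that moment is F diminished triad (F, Ab, Cb); G4 is not a chord tone.
It is held over (the same pitch as the preceding G4) and left by step down to F4.
Held over from the previous chord and resolving down by step — a suspension.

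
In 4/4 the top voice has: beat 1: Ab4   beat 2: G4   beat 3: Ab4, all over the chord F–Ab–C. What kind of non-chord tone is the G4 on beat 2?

Lower neighbor tone.

The harmony at that moment is F minor triad (F, Ab, C); G4 is not a chord tone.
It is approached by step down from Ab4 and left by step up to Ab4.
Step away and step back to the same note — a neighbor tone (lower neighbor).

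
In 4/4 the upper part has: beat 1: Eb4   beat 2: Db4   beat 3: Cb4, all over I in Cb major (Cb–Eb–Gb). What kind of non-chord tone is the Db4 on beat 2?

The harmony at that moment is Cb major triad (Cb, Eb, Gb); Db4 is not a chord tone.
It is approached by step down from Eb4 and left by step down to Cb4.
Step in, step out in the same direction — a passing tone.

Passing tone.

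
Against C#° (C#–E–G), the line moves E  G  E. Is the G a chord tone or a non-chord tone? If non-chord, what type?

C# diminished triad contains C#, E, G; G is the fifth, so it is a chord tone.

Chord tone (the fifth of C# diminished triad).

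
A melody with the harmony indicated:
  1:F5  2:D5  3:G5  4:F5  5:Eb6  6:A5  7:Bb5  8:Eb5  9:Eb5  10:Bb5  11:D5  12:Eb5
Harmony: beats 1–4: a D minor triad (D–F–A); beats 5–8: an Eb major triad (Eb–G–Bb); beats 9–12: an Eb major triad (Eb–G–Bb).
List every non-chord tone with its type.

G5 (beat 3) — appoggiatura; A5 (beat 6) — appoggiatura; D5 (beat 11) — appoggiatura.

The harmony at that moment is D minor triad (D, F, A); G5 is not a chord tone.
It is approached by leap up from D5 and left by step down to F5.
Leap in, step out — an appoggiatura.
The harmony at that moment is Eb major triad (Eb, G, Bb); A5 is not a chord tone.
It is approached by leap down from Eb6 and left by step up to Bb5.
Leap in, step out — an appoggiatura.
The harmony at that moment is Eb major triad (Eb, G, Bb); D5 is not a chord tone.
It is approached by leap down from Bb5 and left by step up to Eb5.
Leap in, step out — an appoggiatura.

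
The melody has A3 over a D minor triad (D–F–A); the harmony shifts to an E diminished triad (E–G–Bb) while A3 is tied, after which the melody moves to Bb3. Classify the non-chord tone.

A3 is a retardation.

The harmony at that moment is E diminished triad (E, G, Bb); A3 is not a chord tone.
It is held over (the same pitch as the preceding A3) and left by step up to Bb3.
Held over from the previous chord and resolving up by step — a retardation.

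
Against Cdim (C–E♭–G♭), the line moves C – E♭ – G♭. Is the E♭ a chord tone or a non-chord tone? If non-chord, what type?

Chord tone (the third of C diminished triad).

C diminished triad contains C, E♭, G♭; E♭ is the third, so it is a chord tone.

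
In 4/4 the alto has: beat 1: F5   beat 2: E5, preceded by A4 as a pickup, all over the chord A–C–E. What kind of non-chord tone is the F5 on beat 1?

The harmony at that moment is A minor triad (A, C, E); F5 is not a chord tone.
It is approached by leap up from A4 and left by step down to E5.
Leap in, step out, metrically accented — an appoggiatura.

Appoggiatura.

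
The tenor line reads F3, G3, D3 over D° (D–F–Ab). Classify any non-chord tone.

The harmony at that moment is D diminished triad (D, F, Ab); G3 is not a chord tone.
It is approached by step up from F3 and left by leap down to D3.
Step in, leap out — an escape tone.

G3 is an escape tone.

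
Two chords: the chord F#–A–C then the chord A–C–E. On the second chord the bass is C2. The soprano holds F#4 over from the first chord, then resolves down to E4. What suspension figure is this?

4–3 suspension.

At the second chord the bass is C2. The suspended F#4 lies a fourth above the bass; after resolving down by step to E4, the interval above the bass becomes a third.
Suspension figures are named by those two intervals: 4–3.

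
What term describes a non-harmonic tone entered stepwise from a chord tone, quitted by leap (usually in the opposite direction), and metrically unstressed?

Escape tone.

Approach: by step. Departure: by leap. Metric position: weak.
Step in, leap out, from a weak position — an escape tone (échappée). (It is the mirror image of the appoggiatura, which leaps in and steps out on a strong beat.)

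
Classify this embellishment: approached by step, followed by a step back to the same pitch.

Approach: by step. Departure: by step in the opposite direction, back to the starting pitch.
Stepwise on both sides but reversing to return to the same chord tone — a neighbor tone. (Had it continued onward in the same direction it would be a passing tone instead.)

Neighbor tone.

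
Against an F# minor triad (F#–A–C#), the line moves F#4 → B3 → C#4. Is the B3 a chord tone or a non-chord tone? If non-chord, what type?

The harmony at that moment is F# minor triad (F#, A, C#); B3 is not a chord tone.
It is approached by leap down from F#4 and left by step up to C#4.
Leap in, step out — an appoggiatura.

Non-chord tone — an appoggiatura.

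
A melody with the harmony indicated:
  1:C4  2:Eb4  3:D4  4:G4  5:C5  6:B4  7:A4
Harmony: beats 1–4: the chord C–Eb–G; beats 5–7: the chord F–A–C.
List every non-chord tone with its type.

The harmony at that moment is C minor triad (C, Eb, G); D4 is not a chord tone.
It is approached by step down from Eb4 and left by leap up to G4.
Step in, leap out — an escape tone.
The harmony at that moment is F major triad (F, A, C); B4 is not a chord tone.
It is approached by step down from C5 and left by step down to A4.
Step in, step out in the same direction — a passing tone.

D4 (beat 3) — escape tone; B4 (beat 6) — passing tone.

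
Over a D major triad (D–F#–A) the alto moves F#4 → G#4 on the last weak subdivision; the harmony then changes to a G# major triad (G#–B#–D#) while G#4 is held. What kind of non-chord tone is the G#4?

The harmony at that moment is D major triad (D, F#, A); G#4 is not a chord tone.
It is approached by step up from F#4 and then sustained as the same pitch into the next harmony.
Arriving early and becoming a chord tone when the harmony changes — an anticipation.

G#4 is an anticipation.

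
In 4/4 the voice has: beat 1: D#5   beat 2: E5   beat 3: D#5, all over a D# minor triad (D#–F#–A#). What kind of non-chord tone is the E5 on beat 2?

The harmony at that moment is D# minor triad (D#, F#, A#); E5 is not a chord tone.
It is approached by step up from D#5 and left by step down to D#5.
Step away and step back to the same note — a neighbor tone (upper neighbor).

Upper neighbor tone.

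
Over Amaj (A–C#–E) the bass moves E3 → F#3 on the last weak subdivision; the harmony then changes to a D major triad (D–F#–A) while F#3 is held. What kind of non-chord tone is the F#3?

The harmony at that moment is A major triad (A, C#, E); F#3 is not a chord tone.
It is approached by step up from E3 and then sustained as the same pitch into the next harmony.
Arriving early and becoming a chord tone when the harmony changes — an anticipation.

F#3 is an anticipation.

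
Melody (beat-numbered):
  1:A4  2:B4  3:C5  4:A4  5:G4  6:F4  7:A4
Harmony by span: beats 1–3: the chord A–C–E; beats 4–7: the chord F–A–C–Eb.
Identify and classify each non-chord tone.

B4 (beat 2) — passing tone; G4 (beat 5) — passing tone.

The harmony at that moment is A minor triad (A, C, E); B4 is not a chord tone.
It is approached by step up from A4 and left by step up to C5.
Step in, step out in the same direction — a passing tone.
The harmony at that moment is F dominant seventh chord (F, A, C, Eb); G4 is not a chord tone.
It is approached by step down from A4 and left by step down to F4.
Step in, step out in the same direction — a passing tone.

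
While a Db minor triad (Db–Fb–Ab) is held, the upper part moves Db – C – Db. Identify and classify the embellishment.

The harmony at that moment is Db minor triad (Db, Fb, Ab); C is not a chord tone.
It is approached by step down from Db and left by step up to Db.
Step away and step back to the same note — a neighbor tone (lower neighbor).

C is a neighbor tone.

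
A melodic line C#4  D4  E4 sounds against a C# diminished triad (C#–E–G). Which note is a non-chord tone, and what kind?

The harmony at that moment is C# diminished triad (C#, E, G); D4 is not a chord tone.
It is approached by step up from C#4 and left by step up to E4.
Step in, step out in the same direction — a passing tone.

D4 is a passing tone.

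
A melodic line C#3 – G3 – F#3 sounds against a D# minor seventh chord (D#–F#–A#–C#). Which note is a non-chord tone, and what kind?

The harmony at that moment is D# minor seventh chord (D#, F#, A#, C#); G3 is not a chord tone.
It is approached by leap up from C#3 and left by step down to F#3.
Leap in, step out — an appoggiatura.

G3 is an appoggiatura.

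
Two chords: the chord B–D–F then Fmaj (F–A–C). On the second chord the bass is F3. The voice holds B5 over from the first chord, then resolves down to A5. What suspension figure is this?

At the second chord the bass is F3. The suspended B5 lies a fourth above the bass; after resolving down by step to A5, the interval above the bass becomes a third.
Suspension figures are named by those two intervals: 4–3.

4–3 suspension.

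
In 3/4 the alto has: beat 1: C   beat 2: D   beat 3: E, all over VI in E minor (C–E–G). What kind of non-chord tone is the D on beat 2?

Passing tone.

The harmony at that moment is C major triad (C, E, G); D is not a chord tone.
It is approached by step up from C and left by step up to E.
Step in, step out in the same direction — a passing tone.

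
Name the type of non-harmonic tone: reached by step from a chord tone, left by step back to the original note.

Approach: by step. Departure: by step in the opposite direction, back to the starting pitch.
Stepwise on both sides but reversing to return to the same chord tone — a neighbor tone. (Had it continued onward in the same direction it would be a passing tone instead.)

Neighbor tone.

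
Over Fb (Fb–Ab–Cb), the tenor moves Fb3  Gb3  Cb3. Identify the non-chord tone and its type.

The harmony at that moment is Fb major triad (Fb, Ab, Cb); Gb3 is not a chord tone.
It is approached by step up from Fb3 and left by leap down to Cb3.
Step in, leap out — an escape tone.

Gb3 is an escape tone.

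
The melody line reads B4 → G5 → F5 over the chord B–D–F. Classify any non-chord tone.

G5 is an appoggiatura.

The harmony at that moment is B diminished triad (B, D, F); G5 is not a chord tone.
It is approached by leap up from B4 and left by step down to F5.
Leap in, step out — an appoggiatura.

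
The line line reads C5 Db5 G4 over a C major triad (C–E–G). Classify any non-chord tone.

The harmony at that moment is C major triad (C, E, G); Db5 is not a chord tone.
It is approached by step up from C5 and left by leap down to G4.
Step in, leap out — an escape tone.

Db5 is an escape tone.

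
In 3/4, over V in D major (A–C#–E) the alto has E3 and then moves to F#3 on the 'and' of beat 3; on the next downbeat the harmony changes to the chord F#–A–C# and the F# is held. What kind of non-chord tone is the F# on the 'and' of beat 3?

The harmony at that moment is A major triad (A, C#, E); F#3 is not a chord tone.
It is approached by step up from E3 and then sustained as the same pitch into the next harmony.
Arriving early and becoming a chord tone when the harmony changes — an anticipation.

Anticipation.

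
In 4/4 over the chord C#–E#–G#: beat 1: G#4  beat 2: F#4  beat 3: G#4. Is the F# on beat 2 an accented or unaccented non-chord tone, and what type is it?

The harmony at that moment is C# major triad (C#, E#, G#); F#4 is not a chord tone.
It is approached by step down from G#4 and left by step up to G#4.
Step away and step back to the same note — a neighbor tone (lower neighbor).
It falls on a weak beat, so it is unaccented.

Unaccented neighbor tone.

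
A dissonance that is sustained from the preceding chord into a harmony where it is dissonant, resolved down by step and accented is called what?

Approach: by preparation — the pitch is first a chord tone, then held (tied or repeated) while the harmony changes under it. Departure: down by step. Metric position: strong.
A prepared dissonance that resolves downward by step — a suspension. (The same figure resolving upward would be a retardation.)

Suspension.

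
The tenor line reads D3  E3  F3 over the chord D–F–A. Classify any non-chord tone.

The harmony at that moment is D minor triad (D, F, A); E3 is not a chord tone.
It is approached by step up from D3 and left by step up to F3.
Step in, step out in the same direction — a passing tone.

E3 is a passing tone.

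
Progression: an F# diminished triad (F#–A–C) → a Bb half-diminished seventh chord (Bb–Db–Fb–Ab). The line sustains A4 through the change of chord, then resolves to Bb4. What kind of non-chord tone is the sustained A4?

A4 is a retardation.

The harmony at that moment is Bb half-diminished seventh chord (Bb, Db, Fb, Ab); A4 is not a chord tone.
It is held over (the same pitch as the preceding A4) and left by step up to Bb4.
Held over from the previous chord and resolving up by step — a retardation.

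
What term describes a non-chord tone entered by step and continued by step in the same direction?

Approach: by step. Departure: by step, continuing in the same direction.
Stepwise on both sides with no change of direction means the note fills in the space between two different chord tones — a passing tone. (Had it turned back to its starting note it would be a neighbor tone instead.)

Passing tone.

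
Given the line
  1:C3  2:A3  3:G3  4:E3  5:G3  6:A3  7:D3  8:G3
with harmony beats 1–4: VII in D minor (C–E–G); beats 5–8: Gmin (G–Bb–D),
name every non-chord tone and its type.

The harmony at that moment is C major triad (C, E, G); A3 is not a chord tone.
It is approached by leap up from C3 and left by step down to G3.
Leap in, step out — an appoggiatura.
The harmony at that moment is G minor triad (G, Bb, D); A3 is not a chord tone.
It is approached by step up from G3 and left by leap down to D3.
Step in, leap out — an escape tone.

A3 (beat 2) — appoggiatura; A3 (beat 6) — escape tone.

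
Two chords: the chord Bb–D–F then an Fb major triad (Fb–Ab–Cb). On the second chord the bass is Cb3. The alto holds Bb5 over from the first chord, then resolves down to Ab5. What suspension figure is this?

7–6 suspension.

At the second chord the bass is Cb3. The suspended Bb5 lies a seventh above the bass; after resolving down by step to Ab5, the interval above the bass becomes a sixth.
Suspension figures are named by those two intervals: 7–6.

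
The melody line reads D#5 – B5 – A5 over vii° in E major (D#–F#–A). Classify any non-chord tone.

The harmony at that moment is D# diminished triad (D#, F#, A); B5 is not a chord tone.
It is approached by leap up from D#5 and left by step down to A5.
Leap in, step out — an appoggiatura.

B5 is an appoggiatura.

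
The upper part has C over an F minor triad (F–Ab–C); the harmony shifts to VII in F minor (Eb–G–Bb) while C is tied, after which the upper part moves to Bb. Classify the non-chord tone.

The harmony at that moment is Eb major triad (Eb, G, Bb); C is not a chord tone.
It is held over (the same pitch as the preceding C) and left by step down to Bb.
Held over from the previous chord and resolving down by step — a suspension.

C is a suspension.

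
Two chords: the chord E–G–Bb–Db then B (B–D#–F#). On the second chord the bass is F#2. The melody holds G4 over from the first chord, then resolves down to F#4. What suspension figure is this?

9–8 suspension.

At the second chord the bass is F#2. The suspended G4 lies a ninth above the bass; after resolving down by step to F#4, the interval above the bass becomes an octave.
Suspension figures are named by those two intervals: 9–8.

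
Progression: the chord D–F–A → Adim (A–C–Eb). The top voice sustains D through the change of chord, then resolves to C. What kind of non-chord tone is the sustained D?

D is a suspension.

The harmony at that moment is A diminished triad (A, C, Eb); D is not a chord tone.
It is held over (the same pitch as the preceding D) and left by step down to C.
Held over from the previous chord and resolving down by step — a suspension.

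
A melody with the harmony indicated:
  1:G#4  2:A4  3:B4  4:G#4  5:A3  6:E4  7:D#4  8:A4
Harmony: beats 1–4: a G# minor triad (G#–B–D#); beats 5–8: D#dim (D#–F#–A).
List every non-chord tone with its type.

A4 (beat 2) — passing tone; E4 (beat 6) — appoggiatura.

The harmony at that moment is G# minor triad (G#, B, D#); A4 is not a chord tone.
It is approached by step up from G#4 and left by step up to B4.
Step in, step out in the same direction — a passing tone.
The harmony at that moment is D# diminished triad (D#, F#, A); E4 is not a chord tone.
It is approached by leap up from A3 and left by step down to D#4.
Leap in, step out — an appoggiatura.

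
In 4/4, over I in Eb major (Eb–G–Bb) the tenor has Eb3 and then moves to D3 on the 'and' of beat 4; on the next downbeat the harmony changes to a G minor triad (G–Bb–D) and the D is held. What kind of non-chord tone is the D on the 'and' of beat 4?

The harmony at that moment is Eb major triad (Eb, G, Bb); D3 is not a chord tone.
It is approached by step down from Eb3 and then sustained as the same pitch into the next harmony.
Arriving early and becoming a chord tone when the harmony changes — an anticipation.

Anticipation.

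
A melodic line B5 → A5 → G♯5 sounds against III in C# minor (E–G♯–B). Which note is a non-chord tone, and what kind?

The harmony at that moment is E major triad (E, G♯, B); A5 is not a chord tone.
It is approached by step down from B5 and left by step down to G♯5.
Step in, step out in the same direction — a passing tone.

A5 is a passing tone.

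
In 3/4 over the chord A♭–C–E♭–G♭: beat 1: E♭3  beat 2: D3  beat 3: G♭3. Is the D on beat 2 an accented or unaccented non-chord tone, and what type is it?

Unaccented escape tone.

The harmony at that moment is A♭ dominant seventh chord (A♭, C, E♭, G♭); D3 is not a chord tone.
It is approached by step down from E♭3 and left by leap up to G♭3.
Step in, leap out — an escape tone.
It falls on a weak beat, so it is unaccented.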